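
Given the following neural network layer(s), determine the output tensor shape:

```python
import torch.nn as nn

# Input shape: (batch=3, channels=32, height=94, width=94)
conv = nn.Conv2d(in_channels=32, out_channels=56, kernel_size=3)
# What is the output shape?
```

Input: (3, 32, 94, 94) -> Output: (3, 56, 92, 92)

Answer: (3, 56, 92, 92)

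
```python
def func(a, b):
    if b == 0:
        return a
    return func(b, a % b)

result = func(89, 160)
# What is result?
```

func(89, 160) -> func(160, 89) -> func(89, 71) -> func(71, 18) -> func(18, 17) -> func(17, 1) -> func(1, 0) -> 1

Answer: 1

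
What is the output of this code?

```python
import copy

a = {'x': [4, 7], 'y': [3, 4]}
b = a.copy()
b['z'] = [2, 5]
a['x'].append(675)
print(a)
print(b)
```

Key concept: shallow copy of dict with mutable values.
Step by step:
`a = {'x': [4, 7], 'y': [3, 4]}` → a = {'x': [4, 7], 'y': [3, 4]}
`b = a.copy()` → b = {'x': [4, 7], 'y': [3, 4]}
`b['z'] = [2, 5]` → b = {'x': [4, 7], 'y': [3, 4], 'z': [2, 5]}
`a['x'].append(675)` → a = {'x': [4, 7, 675], 'y': [3, 4]}; b = {'x': [4, 7, 675], 'y': [3, 4], 'z': [2, 5]}
`print(a)` → prints {'x': [4, 7, 675], 'y': [3, 4]}
`print(b)` → prints {'x': [4, 7, 675], 'y': [3, 4], 'z': [2, 5]}

Answer:
{'x': [4, 7, 675], 'y': [3, 4]}
{'x': [4, 7, 675], 'y': [3, 4], 'z': [2, 5]}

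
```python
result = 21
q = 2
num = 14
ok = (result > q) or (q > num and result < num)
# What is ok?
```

Trace:
`result = 21` → result = 21
`q = 2` → q = 2
`num = 14` → num = 14
`ok = (result > q) or (q > num and result < num)` → ok = True
So ok = True

Answer: True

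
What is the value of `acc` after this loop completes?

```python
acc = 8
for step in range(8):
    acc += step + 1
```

Start at 8, add 1 to 8 = 44
`acc` takes the values: 8 → 9 → 11 → 14 → 18 → 23 → 29 → 36 → 44

Answer: 44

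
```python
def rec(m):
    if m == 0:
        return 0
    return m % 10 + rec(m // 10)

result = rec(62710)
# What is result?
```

Sum of digits of 62710: 0 + 1 + 7 + 2 + 6 = 16

Answer: 16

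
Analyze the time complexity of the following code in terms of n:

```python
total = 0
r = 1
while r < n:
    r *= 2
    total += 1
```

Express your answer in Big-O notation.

Each loop level contributes: log n. Multiplying the contributions gives O(log n).

Answer: O(log n)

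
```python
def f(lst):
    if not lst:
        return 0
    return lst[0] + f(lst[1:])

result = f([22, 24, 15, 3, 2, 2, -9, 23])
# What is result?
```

22 + 24 + 15 + 3 + 2 + 2 + (-9) + 23 + 0 = 82

Answer: 82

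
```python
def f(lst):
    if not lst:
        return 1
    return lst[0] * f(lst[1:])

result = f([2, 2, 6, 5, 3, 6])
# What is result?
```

Product over [2, 2, 6, 5, 3, 6] = 2 * 2 * 6 * 5 * 3 * 6 = 2160

Answer: 2160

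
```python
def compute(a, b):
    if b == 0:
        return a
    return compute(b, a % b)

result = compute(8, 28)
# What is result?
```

compute(8, 28) -> compute(28, 8) -> compute(8, 4) -> compute(4, 0) -> 4

Answer: 4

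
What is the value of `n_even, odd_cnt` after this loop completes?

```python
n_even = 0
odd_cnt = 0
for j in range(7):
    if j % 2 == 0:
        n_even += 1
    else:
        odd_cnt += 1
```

Count evens and odds in range(7)
`n_even, odd_cnt` takes the values: (0, 0) → (1, 0) → (1, 1) → (2, 1) → (2, 2) → (3, 2) → (3, 3) → (4, 3)

Answer: 4, 3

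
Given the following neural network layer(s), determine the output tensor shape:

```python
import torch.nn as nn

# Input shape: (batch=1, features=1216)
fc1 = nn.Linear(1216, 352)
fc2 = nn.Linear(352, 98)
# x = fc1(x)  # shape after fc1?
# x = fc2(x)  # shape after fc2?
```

Input: (1, 1216) -> after fc1: (1, 352) -> Output: (1, 98)

Answer: (1, 98)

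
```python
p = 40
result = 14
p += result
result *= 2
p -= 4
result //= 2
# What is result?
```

Trace:
`p = 40` → p = 40
`result = 14` → result = 14
`p += result` → p = 54
`result *= 2` → result = 28
`p -= 4` → p = 50
`result //= 2` → result = 14
So result = 14

Answer: 14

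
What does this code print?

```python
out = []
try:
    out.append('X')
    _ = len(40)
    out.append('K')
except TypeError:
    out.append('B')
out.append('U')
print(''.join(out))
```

Execution trace: 'X' (try body) → 'B' (except TypeError) → 'U' (after the try/except). Output: XBU

Answer: XBU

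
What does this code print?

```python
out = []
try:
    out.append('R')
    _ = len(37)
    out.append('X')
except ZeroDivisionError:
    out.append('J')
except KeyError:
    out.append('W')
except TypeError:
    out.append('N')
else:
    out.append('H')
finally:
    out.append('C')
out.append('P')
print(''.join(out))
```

Execution trace: 'R' (try body) → 'N' (except TypeError) → 'C' (finally) → 'P' (after the try/except). Output: RNCP

Answer: RNCP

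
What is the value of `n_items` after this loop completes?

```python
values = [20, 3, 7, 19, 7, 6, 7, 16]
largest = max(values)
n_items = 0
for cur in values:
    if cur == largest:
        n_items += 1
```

Count of max value 20 in [20, 3, 7, 19, 7, 6, 7, 16]
`n_items` takes the values: 0 → 1

Answer: 1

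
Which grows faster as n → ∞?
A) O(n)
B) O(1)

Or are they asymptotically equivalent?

O(n) vs O(1): Higher order terms dominate.

Answer: A) O(n) grows faster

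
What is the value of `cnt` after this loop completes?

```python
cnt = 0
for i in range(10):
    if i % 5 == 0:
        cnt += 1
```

Count numbers divisible by 5 in range(10)
`cnt` takes the values: 0 → 1 → 2

Answer: 2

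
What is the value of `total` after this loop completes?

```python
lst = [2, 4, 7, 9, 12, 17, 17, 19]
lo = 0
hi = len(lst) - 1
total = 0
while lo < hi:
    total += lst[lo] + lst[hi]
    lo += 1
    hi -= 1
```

Sum of pairs from ends
`total` takes the values: 0 → 21 → 42 → 66 → 87

Answer: 87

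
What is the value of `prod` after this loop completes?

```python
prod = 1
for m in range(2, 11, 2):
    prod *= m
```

Product of even numbers 2 to 10
`prod` takes the values: 1 → 2 → 8 → 48 → 384 → 3840

Answer: 3840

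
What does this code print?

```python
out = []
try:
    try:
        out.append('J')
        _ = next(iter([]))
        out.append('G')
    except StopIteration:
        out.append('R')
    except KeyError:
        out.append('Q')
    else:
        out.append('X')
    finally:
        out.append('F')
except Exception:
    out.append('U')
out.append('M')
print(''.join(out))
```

Execution trace: 'J' (inner try body) → 'R' (inner except StopIteration) → 'F' (inner finally) → 'M' (after the try/except). Output: JRFM

Answer: JRFM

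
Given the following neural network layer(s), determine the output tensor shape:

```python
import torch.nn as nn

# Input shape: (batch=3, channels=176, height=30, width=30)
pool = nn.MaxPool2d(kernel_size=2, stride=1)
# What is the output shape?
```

Input: (3, 176, 30, 30) -> Output: (3, 176, 29, 29)

Answer: (3, 176, 29, 29)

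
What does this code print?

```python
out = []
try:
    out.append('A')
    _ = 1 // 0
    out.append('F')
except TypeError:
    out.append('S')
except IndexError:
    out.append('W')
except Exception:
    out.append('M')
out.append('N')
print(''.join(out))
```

Execution trace: 'A' (try body) → 'M' (except Exception) → 'N' (after the try/except). Output: AMN

Answer: AMN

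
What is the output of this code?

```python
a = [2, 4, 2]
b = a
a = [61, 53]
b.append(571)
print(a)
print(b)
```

Key concept: rebinding vs mutation: a is rebound to a new list, b still points at the original.
Step by step:
`a = [2, 4, 2]` → a = [2, 4, 2]
`b = a` → b = [2, 4, 2] (same object as a)
`a = [61, 53]` → a = [61, 53]
`b.append(571)` → b = [2, 4, 2, 571]
`print(a)` → prints [61, 53]
`print(b)` → prints [2, 4, 2, 571]

Answer:
[61, 53]
[2, 4, 2, 571]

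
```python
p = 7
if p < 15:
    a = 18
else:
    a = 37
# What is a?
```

Trace:
`p = 7` → p = 7
`if p < 15: ...` → p < 15 is True → a = 18
So a = 18

Answer: 18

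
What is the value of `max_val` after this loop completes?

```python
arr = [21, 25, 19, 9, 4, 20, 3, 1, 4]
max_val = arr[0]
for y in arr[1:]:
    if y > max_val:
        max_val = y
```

Maximum of [21, 25, 19, 9, 4, 20, 3, 1, 4]
`max_val` takes the values: 21 → 25

Answer: 25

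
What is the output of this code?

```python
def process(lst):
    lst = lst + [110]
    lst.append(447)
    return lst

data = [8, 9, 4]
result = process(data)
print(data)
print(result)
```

Key concept: rebinding parameter vs mutation.
Step by step:
`data = [8, 9, 4]` → data = [8, 9, 4]
`result = process(data)` → result = [8, 9, 4, 110, 447]
`print(data)` → prints [8, 9, 4]
`print(result)` → prints [8, 9, 4, 110, 447]

Answer:
[8, 9, 4]
[8, 9, 4, 110, 447]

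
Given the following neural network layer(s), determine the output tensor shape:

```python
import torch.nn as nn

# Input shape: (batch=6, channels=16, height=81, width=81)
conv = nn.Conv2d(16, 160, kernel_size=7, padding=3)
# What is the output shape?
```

Input: (6, 16, 81, 81) -> Output: (6, 160, 81, 81)

Answer: (6, 160, 81, 81)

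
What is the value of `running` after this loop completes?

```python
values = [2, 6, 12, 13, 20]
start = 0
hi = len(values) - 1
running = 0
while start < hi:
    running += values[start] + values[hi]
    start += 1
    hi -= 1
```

Sum of pairs from ends
`running` takes the values: 0 → 22 → 41

Answer: 41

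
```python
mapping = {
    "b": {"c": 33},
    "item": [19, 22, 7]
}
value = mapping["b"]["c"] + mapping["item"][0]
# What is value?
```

Trace:
`mapping = { ...` → mapping = {'b': {'c': 33}, 'item': [19, 22, 7]}
`value = mapping["b"]["c"] + mapping["item"][0]` → value = 52
So value = 52

Answer: 52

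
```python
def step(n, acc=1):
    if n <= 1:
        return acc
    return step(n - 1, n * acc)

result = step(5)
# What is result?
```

Accumulator trace (n, acc): (5, 1) -> (4, 5) -> (3, 20) -> (2, 60) -> (1, 120) -> return 120

Answer: 120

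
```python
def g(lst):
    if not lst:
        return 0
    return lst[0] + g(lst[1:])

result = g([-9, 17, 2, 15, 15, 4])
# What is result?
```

(-9) + 17 + 2 + 15 + 15 + 4 + 0 = 44

Answer: 44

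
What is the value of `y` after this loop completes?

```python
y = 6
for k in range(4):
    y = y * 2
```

Multiply by 2, 4 times: 6 * 2^4 = 96
`y` takes the values: 6 → 12 → 24 → 48 → 96

Answer: 96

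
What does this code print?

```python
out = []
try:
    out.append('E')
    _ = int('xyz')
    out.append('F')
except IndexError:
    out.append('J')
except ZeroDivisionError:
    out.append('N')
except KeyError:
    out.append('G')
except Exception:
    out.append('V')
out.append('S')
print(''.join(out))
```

Execution trace: 'E' (try body) → 'V' (except Exception) → 'S' (after the try/except). Output: EVS

Answer: EVS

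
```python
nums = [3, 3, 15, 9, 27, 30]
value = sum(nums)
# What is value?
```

Trace:
`nums = [3, 3, 15, 9, 27, 30]` → nums = [3, 3, 15, 9, 27, 30]
`value = sum(nums)` → value = 87
So value = 87

Answer: 87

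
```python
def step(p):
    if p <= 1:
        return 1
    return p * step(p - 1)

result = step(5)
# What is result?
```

step(5) = 5 * 4 * 3 * 2 * 1 = 120

Answer: 120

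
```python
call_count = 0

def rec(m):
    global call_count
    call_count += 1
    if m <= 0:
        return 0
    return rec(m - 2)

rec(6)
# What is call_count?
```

Linear recursion stepping by 2: 4 calls from m=6 down to ≤0.

Answer: 4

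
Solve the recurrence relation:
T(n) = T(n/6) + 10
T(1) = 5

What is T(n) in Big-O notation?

Each step divides n by 6 and adds 10. After log_6(n) steps we reach T(1)=5. So T(n) = 10·log_6(n) + 5 = O(log n).

Answer: O(log n)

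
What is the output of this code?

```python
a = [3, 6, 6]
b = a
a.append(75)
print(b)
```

Key concept: basic list aliasing.
Step by step:
`a = [3, 6, 6]` → a = [3, 6, 6]
`b = a` → b = [3, 6, 6] (same object as a)
`a.append(75)` → a = [3, 6, 6, 75] (same object as b); b = [3, 6, 6, 75] (same object as a)
`print(b)` → prints [3, 6, 6, 75]

Answer: [3, 6, 6, 75]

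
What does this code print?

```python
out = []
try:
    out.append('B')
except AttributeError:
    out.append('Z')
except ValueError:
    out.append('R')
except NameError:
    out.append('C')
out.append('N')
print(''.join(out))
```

Execution trace: 'B' (try body, no exception) → 'N' (after the try/except). Output: BN

Answer: BN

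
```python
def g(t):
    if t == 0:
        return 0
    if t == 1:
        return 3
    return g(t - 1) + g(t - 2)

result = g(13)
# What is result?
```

Build up from base cases: g(0)=0, g(1)=3, g(2)=3, g(3)=6, g(4)=9, g(5)=15, g(6)=24, ..., g(13)=699

Answer: 699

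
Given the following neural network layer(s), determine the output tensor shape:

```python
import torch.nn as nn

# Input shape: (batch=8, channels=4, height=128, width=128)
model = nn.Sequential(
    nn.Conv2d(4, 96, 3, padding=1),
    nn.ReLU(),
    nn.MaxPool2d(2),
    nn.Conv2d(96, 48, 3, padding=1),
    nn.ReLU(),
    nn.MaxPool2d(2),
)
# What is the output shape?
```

Input: (8, 4, 128, 128) -> after first Conv2d: (8, 96, 128, 128) -> after first MaxPool2d: (8, 96, 64, 64) -> after second Conv2d: (8, 48, 64, 64) -> Output: (8, 48, 32, 32)

Answer: (8, 48, 32, 32)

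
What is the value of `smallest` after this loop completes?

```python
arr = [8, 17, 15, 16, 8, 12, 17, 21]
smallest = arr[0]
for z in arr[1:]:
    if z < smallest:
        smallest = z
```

Minimum of [8, 17, 15, 16, 8, 12, 17, 21]
`smallest` takes the values: 8

Answer: 8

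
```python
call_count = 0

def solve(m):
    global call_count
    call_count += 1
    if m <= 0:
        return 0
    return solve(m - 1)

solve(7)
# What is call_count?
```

Linear recursion stepping by 1: 8 calls from m=7 down to ≤0.

Answer: 8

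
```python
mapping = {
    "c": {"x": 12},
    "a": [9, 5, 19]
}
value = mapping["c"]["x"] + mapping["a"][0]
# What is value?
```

Trace:
`mapping = { ...` → mapping = {'c': {'x': 12}, 'a': [9, 5, 19]}
`value = mapping["c"]["x"] + mapping["a"][0]` → value = 21
So value = 21

Answer: 21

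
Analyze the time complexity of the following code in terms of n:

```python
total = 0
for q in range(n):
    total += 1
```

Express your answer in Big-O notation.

Each loop level contributes: n. Multiplying the contributions gives O(n).

Answer: O(n)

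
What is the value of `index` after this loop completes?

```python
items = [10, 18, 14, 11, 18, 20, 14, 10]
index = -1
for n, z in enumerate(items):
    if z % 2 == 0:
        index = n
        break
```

First even number index in [10, 18, 14, 11, 18, 20, 14, 10]
`index` takes the values: -1 → 0

Answer: 0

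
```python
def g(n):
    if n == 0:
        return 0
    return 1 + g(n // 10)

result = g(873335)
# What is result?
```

Count of digits of 873335: 6

Answer: 6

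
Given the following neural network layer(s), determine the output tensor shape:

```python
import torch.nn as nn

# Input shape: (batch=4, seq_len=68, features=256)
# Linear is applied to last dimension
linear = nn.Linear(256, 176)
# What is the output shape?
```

Input: (4, 68, 256) -> Output: (4, 68, 176)

Answer: (4, 68, 176)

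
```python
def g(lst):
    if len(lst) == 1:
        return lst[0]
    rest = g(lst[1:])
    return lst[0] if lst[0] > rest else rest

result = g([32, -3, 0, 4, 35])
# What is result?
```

Recursive max over [32, -3, 0, 4, 35] = 35

Answer: 35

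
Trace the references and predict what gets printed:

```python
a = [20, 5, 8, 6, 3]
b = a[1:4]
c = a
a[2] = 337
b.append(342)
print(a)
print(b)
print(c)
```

Key concept: slice vs alias.
Step by step:
`a = [20, 5, 8, 6, 3]` → a = [20, 5, 8, 6, 3]
`b = a[1:4]` → b = [5, 8, 6]
`c = a` → c = [20, 5, 8, 6, 3] (same object as a)
`a[2] = 337` → a = [20, 5, 337, 6, 3] (same object as c); c = [20, 5, 337, 6, 3] (same object as a)
`b.append(342)` → b = [5, 8, 6, 342]
`print(a)` → prints [20, 5, 337, 6, 3]
`print(b)` → prints [5, 8, 6, 342]
`print(c)` → prints [20, 5, 337, 6, 3]

Answer:
[20, 5, 337, 6, 3]
[5, 8, 6, 342]
[20, 5, 337, 6, 3]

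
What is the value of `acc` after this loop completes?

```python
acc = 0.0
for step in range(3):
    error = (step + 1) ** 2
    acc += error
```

Sum of squared losses 1² + 2² + ... + 3²
`acc` takes the values: 0.0 → 1.0 → 5.0 → 14.0

Answer: 14.0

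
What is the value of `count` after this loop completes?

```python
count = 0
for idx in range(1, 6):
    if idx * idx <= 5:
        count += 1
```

Count numbers where idx² ≤ 5
`count` takes the values: 0 → 1 → 2

Answer: 2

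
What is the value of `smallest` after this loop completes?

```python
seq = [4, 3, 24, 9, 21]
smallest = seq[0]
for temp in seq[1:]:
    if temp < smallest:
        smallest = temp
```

Minimum of [4, 3, 24, 9, 21]
`smallest` takes the values: 4 → 3

Answer: 3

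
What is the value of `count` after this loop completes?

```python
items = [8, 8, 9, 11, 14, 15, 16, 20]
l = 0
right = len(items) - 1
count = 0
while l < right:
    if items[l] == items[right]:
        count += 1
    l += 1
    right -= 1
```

Count matching pairs from ends
`count` takes the values: 0

Answer: 0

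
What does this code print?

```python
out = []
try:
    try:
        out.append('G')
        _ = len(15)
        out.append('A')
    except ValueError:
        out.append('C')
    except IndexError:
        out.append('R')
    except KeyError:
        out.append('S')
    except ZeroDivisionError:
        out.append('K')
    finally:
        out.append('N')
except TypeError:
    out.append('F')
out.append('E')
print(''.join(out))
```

Execution trace: 'G' (try body) → 'N' (finally) → 'F' (outer except TypeError) → 'E' (after the try/except). Output: GNFE

Answer: GNFE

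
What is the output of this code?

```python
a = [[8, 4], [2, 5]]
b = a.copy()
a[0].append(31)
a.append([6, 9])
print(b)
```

Key concept: shallow copy with nested lists.
Step by step:
`a = [[8, 4], [2, 5]]` → a = [[8, 4], [2, 5]]
`b = a.copy()` → b = [[8, 4], [2, 5]]
`a[0].append(31)` → a = [[8, 4, 31], [2, 5]]; b = [[8, 4, 31], [2, 5]]
`a.append([6, 9])` → a = [[8, 4, 31], [2, 5], [6, 9]]
`print(b)` → prints [[8, 4, 31], [2, 5]]

Answer: [[8, 4, 31], [2, 5]]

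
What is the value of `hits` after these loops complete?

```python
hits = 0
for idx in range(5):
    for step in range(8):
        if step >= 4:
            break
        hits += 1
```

Inner breaks at 4, outer runs 5 times
`hits` takes the values: 0 → 1 → 2 → 3 → 4 → 5 → 6 → 7 → 8 → 9 → 10 → 11 → 12 → 13 → 14 → 15 → 16 → 17 → 18 → 19 → 20

Answer: 20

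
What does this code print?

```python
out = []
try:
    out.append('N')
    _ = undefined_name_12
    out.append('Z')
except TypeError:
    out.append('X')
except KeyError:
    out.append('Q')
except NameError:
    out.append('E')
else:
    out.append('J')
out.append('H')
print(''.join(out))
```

Execution trace: 'N' (try body) → 'E' (except NameError) → 'H' (after the try/except). Output: NEH

Answer: NEH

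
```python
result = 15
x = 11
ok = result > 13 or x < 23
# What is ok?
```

Trace:
`result = 15` → result = 15
`x = 11` → x = 11
`ok = result > 13 or x < 23` → ok = True
So ok = True

Answer: True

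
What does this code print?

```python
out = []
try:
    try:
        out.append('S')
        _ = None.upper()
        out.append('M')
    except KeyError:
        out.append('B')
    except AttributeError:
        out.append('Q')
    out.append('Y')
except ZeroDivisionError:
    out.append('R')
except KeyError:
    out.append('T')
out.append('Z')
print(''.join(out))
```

Execution trace: 'S' (inner try body) → 'Q' (inner except AttributeError) → 'Y' (try body, no exception) → 'Z' (after the try/except). Output: SQYZ

Answer: SQYZ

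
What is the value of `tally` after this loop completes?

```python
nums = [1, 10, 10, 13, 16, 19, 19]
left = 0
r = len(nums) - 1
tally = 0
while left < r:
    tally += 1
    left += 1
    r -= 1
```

Iterations until pointers meet (list length 7)
`tally` takes the values: 0 → 1 → 2 → 3

Answer: 3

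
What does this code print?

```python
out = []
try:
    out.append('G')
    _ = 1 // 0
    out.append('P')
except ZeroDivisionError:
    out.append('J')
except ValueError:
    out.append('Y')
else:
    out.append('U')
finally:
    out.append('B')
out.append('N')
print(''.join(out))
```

Execution trace: 'G' (try body) → 'J' (except ZeroDivisionError) → 'B' (finally) → 'N' (after the try/except). Output: GJBN

Answer: GJBN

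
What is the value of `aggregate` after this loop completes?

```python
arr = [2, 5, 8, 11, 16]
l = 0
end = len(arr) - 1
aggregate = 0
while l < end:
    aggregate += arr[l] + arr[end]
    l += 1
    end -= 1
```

Sum of pairs from ends
`aggregate` takes the values: 0 → 18 → 34

Answer: 34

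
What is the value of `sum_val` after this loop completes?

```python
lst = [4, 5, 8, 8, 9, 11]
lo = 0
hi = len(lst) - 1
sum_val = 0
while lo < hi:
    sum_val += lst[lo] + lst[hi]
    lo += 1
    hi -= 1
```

Sum of pairs from ends
`sum_val` takes the values: 0 → 15 → 29 → 45

Answer: 45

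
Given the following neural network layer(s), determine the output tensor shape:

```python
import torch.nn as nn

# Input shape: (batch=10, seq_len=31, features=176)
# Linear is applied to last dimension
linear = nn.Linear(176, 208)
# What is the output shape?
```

Input: (10, 31, 176) -> Output: (10, 31, 208)

Answer: (10, 31, 208)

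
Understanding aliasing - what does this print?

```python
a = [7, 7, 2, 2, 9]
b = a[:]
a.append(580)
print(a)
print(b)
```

Key concept: slice [:] creates copy.
Step by step:
`a = [7, 7, 2, 2, 9]` → a = [7, 7, 2, 2, 9]
`b = a[:]` → b = [7, 7, 2, 2, 9]
`a.append(580)` → a = [7, 7, 2, 2, 9, 580]
`print(a)` → prints [7, 7, 2, 2, 9, 580]
`print(b)` → prints [7, 7, 2, 2, 9]

Answer:
[7, 7, 2, 2, 9, 580]
[7, 7, 2, 2, 9]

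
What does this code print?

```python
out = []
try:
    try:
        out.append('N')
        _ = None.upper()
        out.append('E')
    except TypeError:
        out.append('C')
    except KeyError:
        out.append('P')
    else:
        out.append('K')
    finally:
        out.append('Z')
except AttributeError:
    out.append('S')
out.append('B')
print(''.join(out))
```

Execution trace: 'N' (try body) → 'Z' (finally) → 'S' (outer except AttributeError) → 'B' (after the try/except). Output: NZSB

Answer: NZSB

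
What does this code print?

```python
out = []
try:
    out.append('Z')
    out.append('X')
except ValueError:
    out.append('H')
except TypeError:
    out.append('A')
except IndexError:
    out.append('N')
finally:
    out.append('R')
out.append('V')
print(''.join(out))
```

Execution trace: 'Z' (try body) → 'X' (try body, no exception) → 'R' (finally) → 'V' (after the try/except). Output: ZXRV

Answer: ZXRV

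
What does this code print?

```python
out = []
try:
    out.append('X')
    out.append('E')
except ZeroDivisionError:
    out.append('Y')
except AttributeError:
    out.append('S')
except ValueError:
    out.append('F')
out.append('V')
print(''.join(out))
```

Execution trace: 'X' (try body) → 'E' (try body, no exception) → 'V' (after the try/except). Output: XEV

Answer: XEV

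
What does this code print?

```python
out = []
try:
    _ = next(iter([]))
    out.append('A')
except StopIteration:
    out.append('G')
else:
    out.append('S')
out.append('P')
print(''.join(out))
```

Execution trace: 'G' (except StopIteration) → 'P' (after the try/except). Output: GP

Answer: GP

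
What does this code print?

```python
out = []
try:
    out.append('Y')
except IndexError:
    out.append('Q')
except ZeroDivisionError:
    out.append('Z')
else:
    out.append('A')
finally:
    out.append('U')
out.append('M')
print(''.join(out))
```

Execution trace: 'Y' (try body, no exception) → 'A' (else) → 'U' (finally) → 'M' (after the try/except). Output: YAUM

Answer: YAUM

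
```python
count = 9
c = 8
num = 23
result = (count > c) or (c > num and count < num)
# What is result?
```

Trace:
`count = 9` → count = 9
`c = 8` → c = 8
`num = 23` → num = 23
`result = (count > c) or (c > num and count < num)` → result = True
So result = True

Answer: True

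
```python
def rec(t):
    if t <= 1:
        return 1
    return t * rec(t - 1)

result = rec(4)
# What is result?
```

rec(4) = 4 * 3 * 2 * 1 = 24

Answer: 24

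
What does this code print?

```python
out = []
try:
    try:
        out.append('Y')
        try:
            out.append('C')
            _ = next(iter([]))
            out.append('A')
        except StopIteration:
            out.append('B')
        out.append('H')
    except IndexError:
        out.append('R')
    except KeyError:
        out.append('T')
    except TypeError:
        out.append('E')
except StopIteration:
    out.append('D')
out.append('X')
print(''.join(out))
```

Execution trace: 'Y' (try body) → 'C' (inner try body) → 'B' (inner except StopIteration) → 'H' (try body, no exception) → 'X' (after the try/except). Output: YCBHX

Answer: YCBHX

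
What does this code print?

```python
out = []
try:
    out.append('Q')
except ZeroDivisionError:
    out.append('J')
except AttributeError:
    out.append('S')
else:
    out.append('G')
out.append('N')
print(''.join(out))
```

Execution trace: 'Q' (try body, no exception) → 'G' (else) → 'N' (after the try/except). Output: QGN

Answer: QGN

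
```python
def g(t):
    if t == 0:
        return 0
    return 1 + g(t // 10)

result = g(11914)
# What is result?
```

Count of digits of 11914: 5

Answer: 5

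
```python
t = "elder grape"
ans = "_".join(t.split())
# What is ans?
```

Trace:
`t = "elder grape"` → t = 'elder grape'
`ans = "_".join(t.split())` → ans = 'elder_grape'
So ans = 'elder_grape'

Answer: 'elder_grape'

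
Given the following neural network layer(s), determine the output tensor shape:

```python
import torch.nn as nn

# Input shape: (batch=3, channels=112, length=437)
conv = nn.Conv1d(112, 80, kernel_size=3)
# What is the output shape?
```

Input: (3, 112, 437) -> Output: (3, 80, 435)

Answer: (3, 80, 435)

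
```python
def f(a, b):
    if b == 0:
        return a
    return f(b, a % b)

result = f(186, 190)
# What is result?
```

f(186, 190) -> f(190, 186) -> f(186, 4) -> f(4, 2) -> f(2, 0) -> 2

Answer: 2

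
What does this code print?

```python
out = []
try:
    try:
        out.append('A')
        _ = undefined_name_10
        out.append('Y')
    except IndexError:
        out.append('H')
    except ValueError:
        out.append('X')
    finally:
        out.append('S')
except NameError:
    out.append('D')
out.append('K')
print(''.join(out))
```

Execution trace: 'A' (try body) → 'S' (finally) → 'D' (outer except NameError) → 'K' (after the try/except). Output: ASDK

Answer: ASDK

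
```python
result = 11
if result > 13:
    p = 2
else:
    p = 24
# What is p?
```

Trace:
`result = 11` → result = 11
`if result > 13: ...` → result > 13 is False, take else branch → p = 24
So p = 24

Answer: 24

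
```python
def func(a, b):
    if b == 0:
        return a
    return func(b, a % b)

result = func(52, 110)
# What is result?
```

func(52, 110) -> func(110, 52) -> func(52, 6) -> func(6, 4) -> func(4, 2) -> func(2, 0) -> 2

Answer: 2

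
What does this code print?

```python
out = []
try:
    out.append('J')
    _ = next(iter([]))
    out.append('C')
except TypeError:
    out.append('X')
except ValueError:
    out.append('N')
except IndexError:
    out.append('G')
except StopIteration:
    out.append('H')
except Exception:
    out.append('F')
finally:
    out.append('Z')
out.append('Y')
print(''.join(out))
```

Execution trace: 'J' (try body) → 'H' (except StopIteration) → 'Z' (finally) → 'Y' (after the try/except). Output: JHZY

Answer: JHZY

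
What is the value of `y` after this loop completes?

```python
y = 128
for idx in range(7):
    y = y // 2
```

Halve 7 times: 128 // 2^7 = 1
`y` takes the values: 128 → 64 → 32 → 16 → 8 → 4 → 2 → 1

Answer: 1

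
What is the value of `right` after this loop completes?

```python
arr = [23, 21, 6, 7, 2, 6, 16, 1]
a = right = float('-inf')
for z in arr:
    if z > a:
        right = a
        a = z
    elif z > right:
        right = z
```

Second largest (with repeats) in [23, 21, 6, 7, 2, 6, 16, 1]
`right` takes the values: -inf → 21

Answer: 21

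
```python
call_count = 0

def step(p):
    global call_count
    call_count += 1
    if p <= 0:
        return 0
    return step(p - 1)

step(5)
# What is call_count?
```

Linear recursion stepping by 1: 6 calls from p=5 down to ≤0.

Answer: 6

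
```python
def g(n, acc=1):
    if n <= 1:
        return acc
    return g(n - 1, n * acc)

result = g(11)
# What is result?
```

Accumulator trace (n, acc): (11, 1) -> (10, 11) -> (9, 110) -> (8, 990) -> (7, 7920) -> (6, 55440) -> (5, 332640) -> (4, 1663200) -> (3, 6652800) -> (2, 19958400) -> (1, 39916800) -> return 39916800

Answer: 39916800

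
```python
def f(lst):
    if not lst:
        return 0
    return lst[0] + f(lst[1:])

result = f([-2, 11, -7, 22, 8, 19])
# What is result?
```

(-2) + 11 + (-7) + 22 + 8 + 19 + 0 = 51

Answer: 51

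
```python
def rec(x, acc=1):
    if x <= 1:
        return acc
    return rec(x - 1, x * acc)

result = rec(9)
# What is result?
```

Accumulator trace (n, acc): (9, 1) -> (8, 9) -> (7, 72) -> (6, 504) -> (5, 3024) -> (4, 15120) -> (3, 60480) -> (2, 181440) -> (1, 362880) -> return 362880

Answer: 362880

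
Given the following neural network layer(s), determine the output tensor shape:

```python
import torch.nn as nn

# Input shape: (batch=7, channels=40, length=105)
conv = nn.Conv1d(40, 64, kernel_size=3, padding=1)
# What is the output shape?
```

Input: (7, 40, 105) -> Output: (7, 64, 105)

Answer: (7, 64, 105)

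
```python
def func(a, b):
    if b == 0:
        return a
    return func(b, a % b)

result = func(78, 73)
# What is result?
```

func(78, 73) -> func(73, 5) -> func(5, 3) -> func(3, 2) -> func(2, 1) -> func(1, 0) -> 1

Answer: 1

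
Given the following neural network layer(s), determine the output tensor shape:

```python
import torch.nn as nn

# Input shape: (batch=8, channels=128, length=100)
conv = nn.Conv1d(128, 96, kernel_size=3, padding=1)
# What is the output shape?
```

Input: (8, 128, 100) -> Output: (8, 96, 100)

Answer: (8, 96, 100)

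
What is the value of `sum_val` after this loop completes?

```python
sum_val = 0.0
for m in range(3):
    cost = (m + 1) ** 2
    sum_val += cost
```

Sum of squared losses 1² + 2² + ... + 3²
`sum_val` takes the values: 0.0 → 1.0 → 5.0 → 14.0

Answer: 14.0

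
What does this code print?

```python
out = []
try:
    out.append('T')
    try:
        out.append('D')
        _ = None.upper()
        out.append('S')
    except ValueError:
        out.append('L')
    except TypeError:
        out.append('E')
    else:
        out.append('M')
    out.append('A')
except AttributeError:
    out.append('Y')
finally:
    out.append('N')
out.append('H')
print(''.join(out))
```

Execution trace: 'T' (try body) → 'D' (inner try body) → 'Y' (except AttributeError) → 'N' (finally) → 'H' (after the try/except). Output: TDYNH

Answer: TDYNH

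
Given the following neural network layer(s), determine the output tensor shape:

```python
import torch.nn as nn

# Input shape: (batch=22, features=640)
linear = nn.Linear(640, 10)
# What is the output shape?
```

Input: (22, 640) -> Output: (22, 10)

Answer: (22, 10)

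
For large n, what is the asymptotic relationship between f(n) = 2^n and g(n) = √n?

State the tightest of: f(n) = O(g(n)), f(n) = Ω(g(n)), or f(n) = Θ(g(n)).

2^n vs √n: f(n) = Ω(g(n)) but not O(g(n)) — 2^n grows strictly faster than √n.

Answer: f(n) = Ω(g(n)) but not O(g(n)) — 2^n grows strictly faster than √n.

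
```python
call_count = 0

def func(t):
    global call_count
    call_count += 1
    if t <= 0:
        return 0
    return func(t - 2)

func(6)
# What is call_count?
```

Linear recursion stepping by 2: 4 calls from t=6 down to ≤0.

Answer: 4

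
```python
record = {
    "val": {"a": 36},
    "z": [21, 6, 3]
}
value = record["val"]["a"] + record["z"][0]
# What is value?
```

Trace:
`record = { ...` → record = {'val': {'a': 36}, 'z': [21, 6, 3]}
`value = record["val"]["a"] + record["z"][0]` → value = 57
So value = 57

Answer: 57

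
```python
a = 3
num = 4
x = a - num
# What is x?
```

Trace:
`a = 3` → a = 3
`num = 4` → num = 4
`x = a - num` → x = -1
So x = -1

Answer: -1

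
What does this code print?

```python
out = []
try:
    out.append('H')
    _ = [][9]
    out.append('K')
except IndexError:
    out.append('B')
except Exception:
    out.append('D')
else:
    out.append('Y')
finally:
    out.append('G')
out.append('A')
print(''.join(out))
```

Execution trace: 'H' (try body) → 'B' (except IndexError) → 'G' (finally) → 'A' (after the try/except). Output: HBGA

Answer: HBGA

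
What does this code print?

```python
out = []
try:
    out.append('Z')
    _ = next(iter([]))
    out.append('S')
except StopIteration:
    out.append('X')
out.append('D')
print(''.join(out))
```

Execution trace: 'Z' (try body) → 'X' (except StopIteration) → 'D' (after the try/except). Output: ZXD

Answer: ZXD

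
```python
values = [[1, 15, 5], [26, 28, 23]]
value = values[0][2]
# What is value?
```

Trace:
`values = [[1, 15, 5], [26, 28, 23]]` → values = [[1, 15, 5], [26, 28, 23]]
`value = values[0][2]` → value = 5
So value = 5

Answer: 5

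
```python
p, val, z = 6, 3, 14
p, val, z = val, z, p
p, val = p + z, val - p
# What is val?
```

Trace:
`p, val, z = 6, 3, 14` → p = 6; val = 3; z = 14
`p, val, z = val, z, p` → p = 3; val = 14; z = 6
`p, val = p + z, val - p` → p = 9; val = 11
So val = 11

Answer: 11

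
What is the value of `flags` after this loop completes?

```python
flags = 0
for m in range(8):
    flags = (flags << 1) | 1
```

Build 8 consecutive 1-bits: 0b11111111
`flags` takes the values: 0 → 1 → 3 → 7 → 15 → 31 → 63 → 127 → 255

Answer: 255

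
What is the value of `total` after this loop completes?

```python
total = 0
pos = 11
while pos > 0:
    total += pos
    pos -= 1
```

Sum 11 down to 1
`total` takes the values: 0 → 11 → 21 → 30 → 38 → 45 → 51 → 56 → 60 → 63 → 65 → 66

Answer: 66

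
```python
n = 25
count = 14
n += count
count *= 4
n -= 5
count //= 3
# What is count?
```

Trace:
`n = 25` → n = 25
`count = 14` → count = 14
`n += count` → n = 39
`count *= 4` → count = 56
`n -= 5` → n = 34
`count //= 3` → count = 18
So count = 18

Answer: 18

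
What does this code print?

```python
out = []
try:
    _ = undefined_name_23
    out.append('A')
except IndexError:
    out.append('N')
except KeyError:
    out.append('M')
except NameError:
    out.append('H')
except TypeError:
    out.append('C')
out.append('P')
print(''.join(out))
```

Execution trace: 'H' (except NameError) → 'P' (after the try/except). Output: HP

Answer: HP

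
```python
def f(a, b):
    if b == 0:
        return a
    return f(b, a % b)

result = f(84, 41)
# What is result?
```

f(84, 41) -> f(41, 2) -> f(2, 1) -> f(1, 0) -> 1

Answer: 1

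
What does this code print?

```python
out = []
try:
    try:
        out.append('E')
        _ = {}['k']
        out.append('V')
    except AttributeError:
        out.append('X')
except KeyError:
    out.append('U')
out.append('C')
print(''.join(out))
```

Execution trace: 'E' (try body) → 'U' (outer except KeyError) → 'C' (after the try/except). Output: EUC

Answer: EUC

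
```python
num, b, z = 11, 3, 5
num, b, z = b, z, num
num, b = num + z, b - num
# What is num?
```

Trace:
`num, b, z = 11, 3, 5` → num = 11; b = 3; z = 5
`num, b, z = b, z, num` → num = 3; b = 5; z = 11
`num, b = num + z, b - num` → num = 14; b = 2
So num = 14

Answer: 14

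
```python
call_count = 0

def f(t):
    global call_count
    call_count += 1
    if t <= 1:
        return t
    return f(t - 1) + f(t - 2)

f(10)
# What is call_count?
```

Calls(t) = 1 + Calls(t-1) + Calls(t-2); Calls(0)=Calls(1)=1. For t=10 this gives 177.

Answer: 177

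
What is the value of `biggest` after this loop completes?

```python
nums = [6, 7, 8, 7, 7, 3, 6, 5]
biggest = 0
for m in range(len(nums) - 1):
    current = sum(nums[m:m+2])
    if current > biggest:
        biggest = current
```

Max sum of 2-element window in [6, 7, 8, 7, 7, 3, 6, 5]
`biggest` takes the values: 0 → 13 → 15

Answer: 15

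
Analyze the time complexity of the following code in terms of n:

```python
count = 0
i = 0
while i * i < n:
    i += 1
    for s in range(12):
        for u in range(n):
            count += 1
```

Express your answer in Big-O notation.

Each loop level contributes: √n × 1 × n. Multiplying the contributions gives O(n√n).

Answer: O(n√n)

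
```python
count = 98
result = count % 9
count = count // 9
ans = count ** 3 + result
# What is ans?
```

Trace:
`count = 98` → count = 98
`result = count % 9` → result = 8
`count = count // 9` → count = 10
`ans = count ** 3 + result` → ans = 1008
So ans = 1008

Answer: 1008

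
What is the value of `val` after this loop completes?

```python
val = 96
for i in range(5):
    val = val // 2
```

Halve 5 times: 96 // 2^5 = 3
`val` takes the values: 96 → 48 → 24 → 12 → 6 → 3

Answer: 3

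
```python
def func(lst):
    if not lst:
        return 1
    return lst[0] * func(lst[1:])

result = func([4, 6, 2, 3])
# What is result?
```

Product over [4, 6, 2, 3] = 4 * 6 * 2 * 3 = 144

Answer: 144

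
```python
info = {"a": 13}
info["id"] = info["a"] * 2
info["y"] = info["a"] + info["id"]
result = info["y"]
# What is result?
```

Trace:
`info = {"a": 13}` → info = {'a': 13}
`info["id"] = info["a"] * 2` → info = {'a': 13, 'id': 26}
`info["y"] = info["a"] + info["id"]` → info = {'a': 13, 'id': 26, 'y': 39}
`result = info["y"]` → result = 39
So result = 39

Answer: 39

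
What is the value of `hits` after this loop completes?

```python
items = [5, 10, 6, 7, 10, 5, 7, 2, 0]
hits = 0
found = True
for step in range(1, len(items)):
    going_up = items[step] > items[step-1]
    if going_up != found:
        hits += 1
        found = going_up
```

Count direction changes in [5, 10, 6, 7, 10, 5, 7, 2, 0]
`hits` takes the values: 0 → 1 → 2 → 3 → 4 → 5

Answer: 5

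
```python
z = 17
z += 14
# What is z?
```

Trace:
`z = 17` → z = 17
`z += 14` → z = 31
So z = 31

Answer: 31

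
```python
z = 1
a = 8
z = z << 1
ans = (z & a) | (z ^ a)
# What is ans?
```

Trace:
`z = 1` → z = 1
`a = 8` → a = 8
`z = z << 1` → z = 2
`ans = (z & a) | (z ^ a)` → ans = 10
So ans = 10

Answer: 10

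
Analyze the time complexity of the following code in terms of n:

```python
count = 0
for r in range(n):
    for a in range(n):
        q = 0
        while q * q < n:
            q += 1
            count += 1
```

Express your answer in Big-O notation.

Each loop level contributes: n × n × √n. Multiplying the contributions gives O(n^2√n).

Answer: O(n^2√n)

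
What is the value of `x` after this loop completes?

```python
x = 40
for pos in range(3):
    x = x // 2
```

Halve 3 times: 40 // 2^3 = 5
`x` takes the values: 40 → 20 → 10 → 5

Answer: 5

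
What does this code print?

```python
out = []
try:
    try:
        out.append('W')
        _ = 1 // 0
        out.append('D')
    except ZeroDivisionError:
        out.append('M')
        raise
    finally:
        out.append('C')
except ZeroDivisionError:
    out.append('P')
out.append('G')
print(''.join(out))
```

Execution trace: 'W' (inner try body) → 'M' (inner except ZeroDivisionError) → 'C' (inner finally) → 'P' (outer except ZeroDivisionError) → 'G' (after the try/except). Output: WMCPG

Answer: WMCPG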